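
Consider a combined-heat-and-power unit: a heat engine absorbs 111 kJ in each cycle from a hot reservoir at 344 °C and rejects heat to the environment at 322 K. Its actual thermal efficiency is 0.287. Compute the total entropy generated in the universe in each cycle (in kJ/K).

T_H = 344 °C → 344 + 273.15 = 617.15 K.
W = η·Q_H = 0.287 × 111 = 31.86 kJ, so Q_C = Q_H − W = 79.14 kJ.
The hot reservoir loses entropy Q_H/T_H = 111/617.15 = 0.1799 kJ/K; the cold reservoir gains Q_C/T_C = 79.14/322.00 = 0.2458 kJ/K.
ΔS_univ = −Q_H/T_H + Q_C/T_C = 0.06593 kJ/K (> 0, since η = 0.287 < η_Carnot = 0.478).

ΔS_univ ≈ 0.06593 kJ/K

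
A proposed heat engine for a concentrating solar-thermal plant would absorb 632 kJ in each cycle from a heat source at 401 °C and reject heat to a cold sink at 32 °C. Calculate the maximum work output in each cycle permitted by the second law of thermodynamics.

T_H = 401 °C → 401 + 273.15 = 674.15 K.
T_C = 32 °C → 32 + 273.15 = 305.15 K.
By the Carnot theorem, η_max = 1 − T_C/T_H = 1 − 305.15/674.15 = 0.5474.
W_max = η_max · Q_H = 0.5474 × 632 = 346 kJ.

W_max ≈ 346 kJ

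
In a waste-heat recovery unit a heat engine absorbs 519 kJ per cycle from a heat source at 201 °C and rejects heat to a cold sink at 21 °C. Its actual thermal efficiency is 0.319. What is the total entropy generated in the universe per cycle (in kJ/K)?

T_H = 201 °C → 201 + 273.15 = 474.15 K.
T_C = 21 °C → 21 + 273.15 = 294.15 K.
W = η·Q_H = 0.319 × 519 = 165.6 kJ, so Q_C = Q_H − W = 353.4 kJ.
Reservoir entropy changes: ΔS_H = −Q_H/T_H = −519/474.15 = -1.095 kJ/K and ΔS_C = +Q_C/T_C = 353.4/294.15 = 1.202 kJ/K.
ΔS_univ = −Q_H/T_H + Q_C/T_C = 0.107 kJ/K (> 0, since η = 0.319 < η_Carnot = 0.380).

ΔS_univ ≈ 0.107 kJ/K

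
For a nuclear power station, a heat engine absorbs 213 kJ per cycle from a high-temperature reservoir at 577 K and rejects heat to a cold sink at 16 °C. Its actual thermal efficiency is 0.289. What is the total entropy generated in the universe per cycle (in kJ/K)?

T_C = 16 °C → 16 + 273.15 = 289.15 K.
W = η·Q_H = 0.289 × 213 = 61.56 kJ, so Q_C = Q_H − W = 151.4 kJ.
Reservoir entropy changes: ΔS_H = −Q_H/T_H = −213/577.00 = -0.3692 kJ/K and ΔS_C = +Q_C/T_C = 151.4/289.15 = 0.5238 kJ/K.
ΔS_univ = −Q_H/T_H + Q_C/T_C = 0.1546 kJ/K (> 0, since η = 0.289 < η_Carnot = 0.499).

ΔS_univ ≈ 0.1546 kJ/K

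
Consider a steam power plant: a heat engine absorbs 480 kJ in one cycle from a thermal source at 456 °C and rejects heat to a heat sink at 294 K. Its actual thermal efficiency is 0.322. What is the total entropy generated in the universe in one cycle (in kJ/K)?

ΔS_univ ≈ 0.449 kJ/K

T_H = 456 °C → 456 + 273.15 = 729.15 K.
W = η·Q_H = 0.322 × 480 = 154.6 kJ, so Q_C = Q_H − W = 325.4 kJ.
Entropy balance on the reservoirs: −Q_H/T_H = -0.6583 kJ/K, +Q_C/T_C = 1.107 kJ/K.
ΔS_univ = −Q_H/T_H + Q_C/T_C = 0.449 kJ/K (> 0, since η = 0.322 < η_Carnot = 0.597).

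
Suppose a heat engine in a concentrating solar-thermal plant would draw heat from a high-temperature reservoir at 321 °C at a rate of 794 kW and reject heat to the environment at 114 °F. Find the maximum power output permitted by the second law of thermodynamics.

T_H = 321 °C → 321 + 273.15 = 594.15 K.
T_C = 114 °F → (114 − 32) × 5/9 = 45.56 °C = 318.71 K.
The second-law ceiling is the Carnot efficiency, η_max = 1 − T_C/T_H = 1 − 318.71/594.15 = 0.4636.
W_max = η_max · Q_H = 0.4636 × 794 = 368.1 kW.

Ẇ_max ≈ 368.1 kW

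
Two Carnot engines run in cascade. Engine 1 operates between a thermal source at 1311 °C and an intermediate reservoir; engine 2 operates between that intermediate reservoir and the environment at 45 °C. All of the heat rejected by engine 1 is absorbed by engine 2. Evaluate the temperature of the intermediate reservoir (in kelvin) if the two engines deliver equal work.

T_m ≈ 951.2 K

T_H = 1311 °C → 1311 + 273.15 = 1584.15 K.
T_C = 45 °C → 45 + 273.15 = 318.15 K.
For reversible stages Q_m = Q_H·(T_m/T_H). Setting W₁ = Q_H(1 − T_m/T_H) equal to W₂ = Q_m(1 − T_C/T_m) = Q_H·(T_m − T_C)/T_H gives T_H − T_m = T_m − T_C, so T_m = (T_H + T_C)/2 = (1584.15 + 318.15)/2 = 951.2 K.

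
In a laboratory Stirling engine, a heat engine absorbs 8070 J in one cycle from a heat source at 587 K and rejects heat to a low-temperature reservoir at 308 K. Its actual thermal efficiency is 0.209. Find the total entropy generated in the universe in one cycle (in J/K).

ΔS_univ ≈ 6.98 J/K

W = η·Q_H = 0.209 × 8070 = 1687 J, so Q_C = Q_H − W = 6383 J.
The hot reservoir loses entropy Q_H/T_H = 8070/587.00 = 13.75 J/K; the cold reservoir gains Q_C/T_C = 6383/308.00 = 20.73 J/K.
ΔS_univ = −Q_H/T_H + Q_C/T_C = 6.98 J/K (> 0, since η = 0.209 < η_Carnot = 0.475).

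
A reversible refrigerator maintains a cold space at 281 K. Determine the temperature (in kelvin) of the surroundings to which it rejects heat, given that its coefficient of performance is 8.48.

COP_R = T_C/(T_H − T_C) ⇒ T_H = T_C·(1 + 1/COP_R) = 281.00 × (1 + 1/8.48) = 314 K.

T_H ≈ 314 K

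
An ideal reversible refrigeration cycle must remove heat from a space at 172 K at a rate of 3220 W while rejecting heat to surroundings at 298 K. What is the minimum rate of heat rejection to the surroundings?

For a reversible cycle Q_H/Q_C = T_H/T_C, so Q_H = Q_C·T_H/T_C = 3220 × 298.00/172.00 = 5580 W.

Q̇_H ≈ 5580 W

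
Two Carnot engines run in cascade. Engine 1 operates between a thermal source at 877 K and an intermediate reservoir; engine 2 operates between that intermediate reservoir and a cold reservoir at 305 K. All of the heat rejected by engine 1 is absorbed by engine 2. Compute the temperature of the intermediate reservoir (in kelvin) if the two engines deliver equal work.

For reversible stages Q_m = Q_H·(T_m/T_H). Setting W₁ = Q_H(1 − T_m/T_H) equal to W₂ = Q_m(1 − T_C/T_m) = Q_H·(T_m − T_C)/T_H gives T_H − T_m = T_m − T_C, so T_m = (T_H + T_C)/2 = (877.00 + 305.00)/2 = 591 K.

T_m ≈ 591 K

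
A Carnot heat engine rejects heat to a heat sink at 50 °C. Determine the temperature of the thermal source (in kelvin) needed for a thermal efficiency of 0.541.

T_C = 50 °C → 50 + 273.15 = 323.15 K.
From η = 1 − T_C/T_H, solving for T_H gives T_H = T_C/(1 − η) = 323.15/(1 − 0.541) = 704 K.

T_H ≈ 704 K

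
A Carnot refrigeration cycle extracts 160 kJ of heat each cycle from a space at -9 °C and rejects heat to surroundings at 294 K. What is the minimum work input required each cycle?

T_C = -9 °C → -9 + 273.15 = 264.15 K.
Carnot COP: COP_R = T_C/(T_H − T_C) = 264.15/29.85 = 8.8492.
W = Q_C/COP_R = 160/8.8492 = 18.08 kJ.

W_in ≈ 18.08 kJ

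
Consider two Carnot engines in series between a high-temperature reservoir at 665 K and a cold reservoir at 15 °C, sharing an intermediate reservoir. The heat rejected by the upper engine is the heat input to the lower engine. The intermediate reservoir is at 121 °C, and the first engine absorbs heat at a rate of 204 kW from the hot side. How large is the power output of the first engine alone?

Ẇ₁ ≈ 83.1 kW

T_C = 15 °C → 15 + 273.15 = 288.15 K.
T_m = 121 °C → 121 + 273.15 = 394.15 K.
First-stage efficiency η₁ = 1 − T_m/T_H = 1 − 394.15/665.00 = 0.4073.
W₁ = η₁·Q_H = 0.4073 × 204 = 83.1 kW.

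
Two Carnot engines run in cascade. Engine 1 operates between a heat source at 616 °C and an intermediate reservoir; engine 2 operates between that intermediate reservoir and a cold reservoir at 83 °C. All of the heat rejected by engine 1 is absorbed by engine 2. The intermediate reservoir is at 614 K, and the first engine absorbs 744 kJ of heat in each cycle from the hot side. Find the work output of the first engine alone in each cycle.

T_H = 616 °C → 616 + 273.15 = 889.15 K.
T_C = 83 °C → 83 + 273.15 = 356.15 K.
First-stage efficiency η₁ = 1 − T_m/T_H = 1 − 614.00/889.15 = 0.3095.
W₁ = η₁·Q_H = 0.3095 × 744 = 230 kJ.

W₁ ≈ 230 kJ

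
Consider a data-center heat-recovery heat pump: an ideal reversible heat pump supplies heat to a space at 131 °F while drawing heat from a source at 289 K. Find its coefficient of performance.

T_H = 131 °F → (131 − 32) × 5/9 = 55.00 °C = 328.15 K.
COP_HP = T_H/(T_H − T_C) = 328.15/(328.15 − 289.00) = 8.38.

COP_HP ≈ 8.38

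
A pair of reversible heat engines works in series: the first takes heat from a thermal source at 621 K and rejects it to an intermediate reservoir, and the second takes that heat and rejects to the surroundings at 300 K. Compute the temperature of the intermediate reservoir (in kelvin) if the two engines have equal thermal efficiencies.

Equal efficiencies require 1 − T_m/T_H = 1 − T_C/T_m, i.e. T_m/T_H = T_C/T_m, so T_m = √(T_H·T_C) = √(621.00 × 300.00) = 431.6 K.

T_m ≈ 431.6 K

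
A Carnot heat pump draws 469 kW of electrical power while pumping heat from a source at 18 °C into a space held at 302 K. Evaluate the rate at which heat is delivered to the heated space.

Q̇_H ≈ 13050 kW

T_C = 18 °C → 18 + 273.15 = 291.15 K.
Reversible heating COP: COP_HP = T_H/(T_H − T_C) = 302.00/10.85 = 27.8341.
Q_H = COP_HP · W = 27.8341 × 469 = 13050 kW.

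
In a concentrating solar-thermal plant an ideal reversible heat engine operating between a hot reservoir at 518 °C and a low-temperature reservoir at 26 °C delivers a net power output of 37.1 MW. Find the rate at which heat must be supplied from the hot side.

Q̇_H ≈ 59.66 MW

T_H = 518 °C → 518 + 273.15 = 791.15 K.
T_C = 26 °C → 26 + 273.15 = 299.15 K.
For a reversible engine, η = 1 − T_C/T_H = 1 − 299.15/791.15 = 0.6219.
Q_H = W/η = 37.1/0.6219 = 59.66 MW.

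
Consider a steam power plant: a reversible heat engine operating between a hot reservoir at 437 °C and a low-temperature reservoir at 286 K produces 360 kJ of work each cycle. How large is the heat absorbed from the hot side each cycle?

T_H = 437 °C → 437 + 273.15 = 710.15 K.
Since the cycle is reversible, η = 1 − T_C/T_H = 1 − 286.00/710.15 = 0.5973.
Q_H = W/η = 360/0.5973 = 603 kJ.

Q_H ≈ 603 kJ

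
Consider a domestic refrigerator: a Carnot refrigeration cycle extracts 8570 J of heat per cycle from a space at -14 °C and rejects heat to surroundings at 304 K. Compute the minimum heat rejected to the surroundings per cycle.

Q_H ≈ 10050 J

T_C = -14 °C → -14 + 273.15 = 259.15 K.
For a reversible cycle Q_H/Q_C = T_H/T_C, so Q_H = Q_C·T_H/T_C = 8570 × 304.00/259.15 = 10050 J.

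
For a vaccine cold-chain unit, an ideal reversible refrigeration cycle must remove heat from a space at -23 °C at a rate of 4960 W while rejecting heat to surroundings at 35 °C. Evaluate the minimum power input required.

T_H = 35 °C → 35 + 273.15 = 308.15 K.
T_C = -23 °C → -23 + 273.15 = 250.15 K.
For a reversible refrigerator, COP_R = T_C/(T_H − T_C) = 250.15/58.00 = 4.3129.
W = Q_C/COP_R = 4960/4.3129 = 1150 W.

Ẇ_in ≈ 1150 W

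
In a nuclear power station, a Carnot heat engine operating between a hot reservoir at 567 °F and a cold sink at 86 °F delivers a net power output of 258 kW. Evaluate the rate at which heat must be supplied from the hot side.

T_H = 567 °F → (567 − 32) × 5/9 = 297.22 °C = 570.37 K.
T_C = 86 °F → (86 − 32) × 5/9 = 30.00 °C = 303.15 K.
The Carnot efficiency is η = 1 − T_C/T_H = 1 − 303.15/570.37 = 0.4685.
Q_H = W/η = 258/0.4685 = 551 kW.

Q̇_H ≈ 551 kW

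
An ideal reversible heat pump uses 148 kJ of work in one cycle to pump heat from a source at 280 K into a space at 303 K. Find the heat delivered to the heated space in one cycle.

For a reversible heat pump, COP_HP = T_H/(T_H − T_C) = 303.00/23.00 = 13.1739.
Q_H = COP_HP · W = 13.1739 × 148 = 1950 kJ.

Q_H ≈ 1950 kJ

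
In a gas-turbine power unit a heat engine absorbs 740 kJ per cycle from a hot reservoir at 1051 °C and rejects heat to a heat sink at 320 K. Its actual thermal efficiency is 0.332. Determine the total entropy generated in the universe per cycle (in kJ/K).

T_H = 1051 °C → 1051 + 273.15 = 1324.15 K.
W = η·Q_H = 0.332 × 740 = 245.7 kJ, so Q_C = Q_H − W = 494.3 kJ.
Entropy balance on the reservoirs: −Q_H/T_H = -0.5588 kJ/K, +Q_C/T_C = 1.545 kJ/K.
ΔS_univ = −Q_H/T_H + Q_C/T_C = 0.9859 kJ/K (> 0, since η = 0.332 < η_Carnot = 0.758).

ΔS_univ ≈ 0.9859 kJ/K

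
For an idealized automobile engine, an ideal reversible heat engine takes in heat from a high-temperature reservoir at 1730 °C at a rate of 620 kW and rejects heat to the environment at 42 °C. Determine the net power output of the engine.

T_H = 1730 °C → 1730 + 273.15 = 2003.15 K.
T_C = 42 °C → 42 + 273.15 = 315.15 K.
For a reversible engine, η = 1 − T_C/T_H = 1 − 315.15/2003.15 = 0.8427.
W = η·Q_H = 0.8427 × 620 = 522 kW.

Ẇ ≈ 522 kW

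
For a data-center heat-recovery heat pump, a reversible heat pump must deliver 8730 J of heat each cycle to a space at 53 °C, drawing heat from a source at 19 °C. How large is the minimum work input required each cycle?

W_in ≈ 910 J

T_H = 53 °C → 53 + 273.15 = 326.15 K.
T_C = 19 °C → 19 + 273.15 = 292.15 K.
Reversible heating COP: COP_HP = T_H/(T_H − T_C) = 326.15/34.00 = 9.5926.
W = Q_H/COP_HP = 8730/9.5926 = 910 J.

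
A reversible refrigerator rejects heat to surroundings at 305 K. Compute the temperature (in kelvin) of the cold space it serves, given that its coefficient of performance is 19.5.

COP_R = T_C/(T_H − T_C) ⇒ T_C = T_H·COP_R/(1 + COP_R) = 305.00 × 19.5/(1 + 19.5) = 290.1 K.

T_C ≈ 290.1 K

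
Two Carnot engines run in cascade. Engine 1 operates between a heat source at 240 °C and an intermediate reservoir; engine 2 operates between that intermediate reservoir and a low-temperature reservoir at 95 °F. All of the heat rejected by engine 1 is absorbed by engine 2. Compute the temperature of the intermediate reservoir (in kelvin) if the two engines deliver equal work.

T_m ≈ 411 K

T_H = 240 °C → 240 + 273.15 = 513.15 K.
T_C = 95 °F → (95 − 32) × 5/9 = 35.00 °C = 308.15 K.
For reversible stages Q_m = Q_H·(T_m/T_H). Setting W₁ = Q_H(1 − T_m/T_H) equal to W₂ = Q_m(1 − T_C/T_m) = Q_H·(T_m − T_C)/T_H gives T_H − T_m = T_m − T_C, so T_m = (T_H + T_C)/2 = (513.15 + 308.15)/2 = 411 K.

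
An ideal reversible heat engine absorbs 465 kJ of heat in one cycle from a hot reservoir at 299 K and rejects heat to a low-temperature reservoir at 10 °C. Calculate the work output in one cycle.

W ≈ 24.6 kJ

T_C = 10 °C → 10 + 273.15 = 283.15 K.
Since the cycle is reversible, η = 1 − T_C/T_H = 1 − 283.15/299.00 = 0.0530.
W = η·Q_H = 0.0530 × 465 = 24.6 kJ.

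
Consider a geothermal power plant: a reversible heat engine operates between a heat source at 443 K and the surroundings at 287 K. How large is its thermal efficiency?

The Carnot efficiency is η = 1 − T_C/T_H = 1 − 287.00/443.00 = 0.3521.

η ≈ 0.3521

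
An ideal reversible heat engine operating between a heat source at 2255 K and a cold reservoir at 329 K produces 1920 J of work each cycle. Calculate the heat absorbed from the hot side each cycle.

Carnot efficiency: η = 1 − T_C/T_H = 1 − 329.00/2255.00 = 0.8541.
Q_H = W/η = 1920/0.8541 = 2250 J.

Q_H ≈ 2250 J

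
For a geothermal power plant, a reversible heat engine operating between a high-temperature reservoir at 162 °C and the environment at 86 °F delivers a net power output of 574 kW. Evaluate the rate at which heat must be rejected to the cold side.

T_H = 162 °C → 162 + 273.15 = 435.15 K.
T_C = 86 °F → (86 − 32) × 5/9 = 30.00 °C = 303.15 K.
The Carnot efficiency is η = 1 − T_C/T_H = 1 − 303.15/435.15 = 0.3033.
Since Q_C/Q_H = T_C/T_H and Q_H = W/η, Q_C = W·T_C/(T_H − T_C) = 574 × 303.15/132.00 = 1320 kW.

Q̇_C ≈ 1320 kW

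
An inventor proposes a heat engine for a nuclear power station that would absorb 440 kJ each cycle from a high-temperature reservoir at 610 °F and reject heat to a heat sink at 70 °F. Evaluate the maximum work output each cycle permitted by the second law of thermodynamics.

W_max ≈ 222 kJ

T_H = 610 °F → (610 − 32) × 5/9 = 321.11 °C = 594.26 K.
T_C = 70 °F → (70 − 32) × 5/9 = 21.11 °C = 294.26 K.
By the Carnot theorem, η_max = 1 − T_C/T_H = 1 − 294.26/594.26 = 0.5048.
W_max = η_max · Q_H = 0.5048 × 440 = 222 kJ.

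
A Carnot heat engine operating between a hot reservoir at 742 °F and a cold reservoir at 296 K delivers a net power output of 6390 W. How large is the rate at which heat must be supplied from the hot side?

T_H = 742 °F → (742 − 32) × 5/9 = 394.44 °C = 667.59 K.
For a reversible engine, η = 1 − T_C/T_H = 1 − 296.00/667.59 = 0.5566.
Q_H = W/η = 6390/0.5566 = 11480 W.

Q̇_H ≈ 11480 W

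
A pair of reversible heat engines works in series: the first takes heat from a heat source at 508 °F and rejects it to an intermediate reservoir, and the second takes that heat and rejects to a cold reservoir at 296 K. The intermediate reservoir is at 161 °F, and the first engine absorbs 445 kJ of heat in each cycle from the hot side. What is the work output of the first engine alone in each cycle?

T_H = 508 °F → (508 − 32) × 5/9 = 264.44 °C = 537.59 K.
T_m = 161 °F → (161 − 32) × 5/9 = 71.67 °C = 344.82 K.
First-stage efficiency η₁ = 1 − T_m/T_H = 1 − 344.82/537.59 = 0.3586.
W₁ = η₁·Q_H = 0.3586 × 445 = 159.6 kJ.

W₁ ≈ 159.6 kJ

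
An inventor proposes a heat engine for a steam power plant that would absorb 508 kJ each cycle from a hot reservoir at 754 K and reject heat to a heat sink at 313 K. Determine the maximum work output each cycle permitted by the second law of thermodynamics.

W_max ≈ 297 kJ

By the Carnot theorem, η_max = 1 − T_C/T_H = 1 − 313.00/754.00 = 0.5849.
W_max = η_max · Q_H = 0.5849 × 508 = 297 kJ.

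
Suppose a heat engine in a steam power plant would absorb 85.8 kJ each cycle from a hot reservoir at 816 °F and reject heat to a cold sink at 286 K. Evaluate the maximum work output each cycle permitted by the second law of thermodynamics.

T_H = 816 °F → (816 − 32) × 5/9 = 435.56 °C = 708.71 K.
By the Carnot theorem, η_max = 1 − T_C/T_H = 1 − 286.00/708.71 = 0.5964.
W_max = η_max · Q_H = 0.5964 × 85.8 = 51.18 kJ.

W_max ≈ 51.18 kJ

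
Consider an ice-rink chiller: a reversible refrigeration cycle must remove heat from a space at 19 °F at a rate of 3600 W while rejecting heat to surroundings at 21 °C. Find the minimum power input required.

T_H = 21 °C → 21 + 273.15 = 294.15 K.
T_C = 19 °F → (19 − 32) × 5/9 = -7.22 °C = 265.93 K.
Carnot COP: COP_R = T_C/(T_H − T_C) = 265.93/28.22 = 9.4226.
W = Q_C/COP_R = 3600/9.4226 = 382 W.

Ẇ_in ≈ 382 W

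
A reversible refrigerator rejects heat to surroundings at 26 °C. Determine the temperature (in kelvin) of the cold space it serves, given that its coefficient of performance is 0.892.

T_H = 26 °C → 26 + 273.15 = 299.15 K.
COP_R = T_C/(T_H − T_C) ⇒ T_C = T_H·COP_R/(1 + COP_R) = 299.15 × 0.892/(1 + 0.892) = 141 K.

T_C ≈ 141 K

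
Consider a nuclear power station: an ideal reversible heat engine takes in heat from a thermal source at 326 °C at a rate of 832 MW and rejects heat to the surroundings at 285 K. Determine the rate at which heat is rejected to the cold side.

T_H = 326 °C → 326 + 273.15 = 599.15 K.
Since the cycle is reversible, η = 1 − T_C/T_H = 1 − 285.00/599.15 = 0.5243.
For a reversible cycle Q_C/Q_H = T_C/T_H, so Q_C = 832 × 285.00/599.15 = 396 MW.

Q̇_C ≈ 396 MW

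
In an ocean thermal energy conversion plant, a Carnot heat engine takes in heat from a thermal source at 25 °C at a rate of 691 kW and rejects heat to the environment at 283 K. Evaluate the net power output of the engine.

Ẇ ≈ 35.11 kW

T_H = 25 °C → 25 + 273.15 = 298.15 K.
Carnot efficiency: η = 1 − T_C/T_H = 1 − 283.00/298.15 = 0.0508.
W = η·Q_H = 0.0508 × 691 = 35.11 kW.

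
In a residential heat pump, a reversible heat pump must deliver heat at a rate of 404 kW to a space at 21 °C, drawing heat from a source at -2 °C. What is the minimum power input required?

T_H = 21 °C → 21 + 273.15 = 294.15 K.
T_C = -2 °C → -2 + 273.15 = 271.15 K.
COP_HP = T_H/(T_H − T_C) = 294.15/23.00 = 12.7891.
W = Q_H/COP_HP = 404/12.7891 = 31.6 kW.

Ẇ_in ≈ 31.6 kW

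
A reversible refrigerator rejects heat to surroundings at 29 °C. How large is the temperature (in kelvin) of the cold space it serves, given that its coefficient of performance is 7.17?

T_C ≈ 265 K

T_H = 29 °C → 29 + 273.15 = 302.15 K.
COP_R = T_C/(T_H − T_C) ⇒ T_C = T_H·COP_R/(1 + COP_R) = 302.15 × 7.17/(1 + 7.17) = 265 K.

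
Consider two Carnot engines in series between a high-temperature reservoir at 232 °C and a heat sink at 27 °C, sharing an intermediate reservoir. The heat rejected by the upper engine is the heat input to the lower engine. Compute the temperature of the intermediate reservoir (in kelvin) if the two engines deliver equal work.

T_H = 232 °C → 232 + 273.15 = 505.15 K.
T_C = 27 °C → 27 + 273.15 = 300.15 K.
For reversible stages Q_m = Q_H·(T_m/T_H). Setting W₁ = Q_H(1 − T_m/T_H) equal to W₂ = Q_m(1 − T_C/T_m) = Q_H·(T_m − T_C)/T_H gives T_H − T_m = T_m − T_C, so T_m = (T_H + T_C)/2 = (505.15 + 300.15)/2 = 403 K.

T_m ≈ 403 K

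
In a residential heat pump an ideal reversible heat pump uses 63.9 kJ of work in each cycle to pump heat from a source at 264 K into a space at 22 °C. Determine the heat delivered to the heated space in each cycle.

T_H = 22 °C → 22 + 273.15 = 295.15 K.
Reversible heating COP: COP_HP = T_H/(T_H − T_C) = 295.15/31.15 = 9.4751.
Q_H = COP_HP · W = 9.4751 × 63.9 = 605.5 kJ.

Q_H ≈ 605.5 kJ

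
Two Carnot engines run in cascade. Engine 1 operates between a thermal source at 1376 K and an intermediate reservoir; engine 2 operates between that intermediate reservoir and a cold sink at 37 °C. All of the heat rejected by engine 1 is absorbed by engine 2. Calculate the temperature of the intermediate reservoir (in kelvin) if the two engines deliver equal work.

T_C = 37 °C → 37 + 273.15 = 310.15 K.
For reversible stages Q_m = Q_H·(T_m/T_H). Setting W₁ = Q_H(1 − T_m/T_H) equal to W₂ = Q_m(1 − T_C/T_m) = Q_H·(T_m − T_C)/T_H gives T_H − T_m = T_m − T_C, so T_m = (T_H + T_C)/2 = (1376.00 + 310.15)/2 = 843.1 K.

T_m ≈ 843.1 K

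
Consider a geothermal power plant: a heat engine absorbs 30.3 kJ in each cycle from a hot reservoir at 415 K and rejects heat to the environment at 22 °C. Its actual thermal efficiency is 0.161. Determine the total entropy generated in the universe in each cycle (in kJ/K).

ΔS_univ ≈ 0.0131 kJ/K

T_C = 22 °C → 22 + 273.15 = 295.15 K.
W = η·Q_H = 0.161 × 30.3 = 4.878 kJ, so Q_C = Q_H − W = 25.42 kJ.
The hot reservoir loses entropy Q_H/T_H = 30.3/415.00 = 0.07301 kJ/K; the cold reservoir gains Q_C/T_C = 25.42/295.15 = 0.08613 kJ/K.
ΔS_univ = −Q_H/T_H + Q_C/T_C = 0.0131 kJ/K (> 0, since η = 0.161 < η_Carnot = 0.289).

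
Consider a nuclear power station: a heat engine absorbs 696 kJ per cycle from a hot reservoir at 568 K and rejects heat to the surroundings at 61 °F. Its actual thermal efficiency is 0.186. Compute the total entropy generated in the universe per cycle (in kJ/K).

ΔS_univ ≈ 0.733 kJ/K

T_C = 61 °F → (61 − 32) × 5/9 = 16.11 °C = 289.26 K.
W = η·Q_H = 0.186 × 696 = 129.5 kJ, so Q_C = Q_H − W = 566.5 kJ.
Reservoir entropy changes: ΔS_H = −Q_H/T_H = −696/568.00 = -1.225 kJ/K and ΔS_C = +Q_C/T_C = 566.5/289.26 = 1.959 kJ/K.
ΔS_univ = −Q_H/T_H + Q_C/T_C = 0.733 kJ/K (> 0, since η = 0.186 < η_Carnot = 0.491).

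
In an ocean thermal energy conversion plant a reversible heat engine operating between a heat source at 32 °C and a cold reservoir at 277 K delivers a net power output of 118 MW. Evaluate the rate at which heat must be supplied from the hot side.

Q̇_H ≈ 1280 MW

T_H = 32 °C → 32 + 273.15 = 305.15 K.
Carnot efficiency: η = 1 − T_C/T_H = 1 − 277.00/305.15 = 0.0922.
Q_H = W/η = 118/0.0922 = 1280 MW.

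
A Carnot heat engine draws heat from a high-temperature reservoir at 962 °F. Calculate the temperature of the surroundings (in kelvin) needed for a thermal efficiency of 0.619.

T_C ≈ 300.9 K

T_H = 962 °F → (962 − 32) × 5/9 = 516.67 °C = 789.82 K.
From η = 1 − T_C/T_H, T_C = T_H·(1 − η) = 789.82 × (1 − 0.619) = 300.9 K.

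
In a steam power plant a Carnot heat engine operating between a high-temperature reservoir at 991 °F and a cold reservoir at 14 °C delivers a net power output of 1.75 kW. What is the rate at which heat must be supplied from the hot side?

T_H = 991 °F → (991 − 32) × 5/9 = 532.78 °C = 805.93 K.
T_C = 14 °C → 14 + 273.15 = 287.15 K.
Carnot efficiency: η = 1 − T_C/T_H = 1 − 287.15/805.93 = 0.6437.
Q_H = W/η = 1.75/0.6437 = 2.719 kW.

Q̇_H ≈ 2.719 kW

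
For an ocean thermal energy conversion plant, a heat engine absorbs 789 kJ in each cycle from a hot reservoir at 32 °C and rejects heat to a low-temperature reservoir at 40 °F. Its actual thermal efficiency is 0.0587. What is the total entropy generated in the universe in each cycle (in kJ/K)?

ΔS_univ ≈ 0.0898 kJ/K

T_H = 32 °C → 32 + 273.15 = 305.15 K.
T_C = 40 °F → (40 − 32) × 5/9 = 4.44 °C = 277.59 K.
W = η·Q_H = 0.0587 × 789 = 46.31 kJ, so Q_C = Q_H − W = 742.7 kJ.
The hot reservoir loses entropy Q_H/T_H = 789/305.15 = 2.586 kJ/K; the cold reservoir gains Q_C/T_C = 742.7/277.59 = 2.675 kJ/K.
ΔS_univ = −Q_H/T_H + Q_C/T_C = 0.0898 kJ/K (> 0, since η = 0.0587 < η_Carnot = 0.090).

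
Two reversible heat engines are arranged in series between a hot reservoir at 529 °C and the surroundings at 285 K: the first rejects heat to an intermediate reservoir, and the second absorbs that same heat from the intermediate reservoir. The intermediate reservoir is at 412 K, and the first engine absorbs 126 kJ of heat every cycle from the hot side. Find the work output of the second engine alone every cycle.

T_H = 529 °C → 529 + 273.15 = 802.15 K.
Heat entering the second stage: Q_m = Q_H·(T_m/T_H) = 126 × 412.00/802.15 = 64.72 kJ.
Second-stage efficiency η₂ = 1 − T_C/T_m = 1 − 285.00/412.00 = 0.3083, so W₂ = η₂·Q_m = 19.95 kJ.

W₂ ≈ 19.95 kJ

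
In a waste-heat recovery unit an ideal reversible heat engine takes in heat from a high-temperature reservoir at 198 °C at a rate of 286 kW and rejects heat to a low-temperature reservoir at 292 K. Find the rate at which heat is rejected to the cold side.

T_H = 198 °C → 198 + 273.15 = 471.15 K.
The Carnot efficiency is η = 1 − T_C/T_H = 1 − 292.00/471.15 = 0.3802.
For a reversible cycle Q_C/Q_H = T_C/T_H, so Q_C = 286 × 292.00/471.15 = 177 kW.

Q̇_C ≈ 177 kW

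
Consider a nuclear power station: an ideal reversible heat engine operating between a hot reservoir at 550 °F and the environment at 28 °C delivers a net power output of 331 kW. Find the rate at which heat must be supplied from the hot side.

T_H = 550 °F → (550 − 32) × 5/9 = 287.78 °C = 560.93 K.
T_C = 28 °C → 28 + 273.15 = 301.15 K.
Since the cycle is reversible, η = 1 − T_C/T_H = 1 − 301.15/560.93 = 0.4631.
Q_H = W/η = 331/0.4631 = 715 kW.

Q̇_H ≈ 715 kW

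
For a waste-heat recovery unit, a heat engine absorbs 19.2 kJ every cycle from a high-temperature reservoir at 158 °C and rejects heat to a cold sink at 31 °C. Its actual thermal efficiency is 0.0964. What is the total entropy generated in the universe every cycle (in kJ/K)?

ΔS_univ ≈ 0.01251 kJ/K

T_H = 158 °C → 158 + 273.15 = 431.15 K.
T_C = 31 °C → 31 + 273.15 = 304.15 K.
W = η·Q_H = 0.0964 × 19.2 = 1.851 kJ, so Q_C = Q_H − W = 17.35 kJ.
The hot reservoir loses entropy Q_H/T_H = 19.2/431.15 = 0.04453 kJ/K; the cold reservoir gains Q_C/T_C = 17.35/304.15 = 0.05704 kJ/K.
ΔS_univ = −Q_H/T_H + Q_C/T_C = 0.01251 kJ/K (> 0, since η = 0.0964 < η_Carnot = 0.295).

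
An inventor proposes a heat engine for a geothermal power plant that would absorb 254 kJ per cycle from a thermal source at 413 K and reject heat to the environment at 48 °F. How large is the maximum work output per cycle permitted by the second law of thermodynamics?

W_max ≈ 80.5 kJ

T_C = 48 °F → (48 − 32) × 5/9 = 8.89 °C = 282.04 K.
The second-law ceiling is the Carnot efficiency, η_max = 1 − T_C/T_H = 1 − 282.04/413.00 = 0.3171.
W_max = η_max · Q_H = 0.3171 × 254 = 80.5 kJ.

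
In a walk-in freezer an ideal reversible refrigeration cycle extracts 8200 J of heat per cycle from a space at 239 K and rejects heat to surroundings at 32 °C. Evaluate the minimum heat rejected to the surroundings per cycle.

Q_H ≈ 10500 J

T_H = 32 °C → 32 + 273.15 = 305.15 K.
For a reversible cycle Q_H/Q_C = T_H/T_C, so Q_H = Q_C·T_H/T_C = 8200 × 305.15/239.00 = 10500 J.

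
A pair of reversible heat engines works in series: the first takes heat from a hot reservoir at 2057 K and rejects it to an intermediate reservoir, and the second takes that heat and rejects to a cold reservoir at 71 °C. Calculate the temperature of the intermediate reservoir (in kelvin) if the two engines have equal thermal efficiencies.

T_m ≈ 841 K

T_C = 71 °C → 71 + 273.15 = 344.15 K.
Equal efficiencies require 1 − T_m/T_H = 1 − T_C/T_m, i.e. T_m/T_H = T_C/T_m, so T_m = √(T_H·T_C) = √(2057.00 × 344.15) = 841 K.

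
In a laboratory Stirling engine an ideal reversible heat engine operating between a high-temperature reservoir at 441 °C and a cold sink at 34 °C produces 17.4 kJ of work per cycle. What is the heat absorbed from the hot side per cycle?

Q_H ≈ 30.5 kJ

T_H = 441 °C → 441 + 273.15 = 714.15 K.
T_C = 34 °C → 34 + 273.15 = 307.15 K.
Since the cycle is reversible, η = 1 − T_C/T_H = 1 − 307.15/714.15 = 0.5699.
Q_H = W/η = 17.4/0.5699 = 30.5 kJ.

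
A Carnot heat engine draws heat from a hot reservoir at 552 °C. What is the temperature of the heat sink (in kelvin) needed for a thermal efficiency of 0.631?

T_C ≈ 304 K

T_H = 552 °C → 552 + 273.15 = 825.15 K.
From η = 1 − T_C/T_H, T_C = T_H·(1 − η) = 825.15 × (1 − 0.631) = 304 K.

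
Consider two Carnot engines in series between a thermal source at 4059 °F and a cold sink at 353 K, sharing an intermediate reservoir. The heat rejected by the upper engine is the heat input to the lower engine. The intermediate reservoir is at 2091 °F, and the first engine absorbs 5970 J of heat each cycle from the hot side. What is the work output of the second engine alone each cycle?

T_H = 4059 °F → (4059 − 32) × 5/9 = 2237.22 °C = 2510.37 K.
T_m = 2091 °F → (2091 − 32) × 5/9 = 1143.89 °C = 1417.04 K.
Heat entering the second stage: Q_m = Q_H·(T_m/T_H) = 5970 × 1417.04/2510.37 = 3370 J.
Second-stage efficiency η₂ = 1 − T_C/T_m = 1 − 353.00/1417.04 = 0.7509, so W₂ = η₂·Q_m = 2530 J.

W₂ ≈ 2530 J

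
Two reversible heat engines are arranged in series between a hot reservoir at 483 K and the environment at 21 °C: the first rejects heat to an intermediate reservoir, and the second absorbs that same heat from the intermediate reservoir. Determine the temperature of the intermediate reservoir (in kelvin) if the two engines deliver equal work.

T_C = 21 °C → 21 + 273.15 = 294.15 K.
For reversible stages Q_m = Q_H·(T_m/T_H). Setting W₁ = Q_H(1 − T_m/T_H) equal to W₂ = Q_m(1 − T_C/T_m) = Q_H·(T_m − T_C)/T_H gives T_H − T_m = T_m − T_C, so T_m = (T_H + T_C)/2 = (483.00 + 294.15)/2 = 388.6 K.

T_m ≈ 388.6 K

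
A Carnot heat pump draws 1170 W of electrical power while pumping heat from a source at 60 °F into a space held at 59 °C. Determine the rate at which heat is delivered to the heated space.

Q̇_H ≈ 8950 W

T_H = 59 °C → 59 + 273.15 = 332.15 K.
T_C = 60 °F → (60 − 32) × 5/9 = 15.56 °C = 288.71 K.
For a reversible heat pump, COP_HP = T_H/(T_H − T_C) = 332.15/43.44 = 7.6454.
Q_H = COP_HP · W = 7.6454 × 1170 = 8950 W.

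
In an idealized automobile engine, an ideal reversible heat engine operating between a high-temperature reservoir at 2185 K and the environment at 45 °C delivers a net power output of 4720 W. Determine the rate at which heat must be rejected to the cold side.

Q̇_C ≈ 804 W

T_C = 45 °C → 45 + 273.15 = 318.15 K.
Since the cycle is reversible, η = 1 − T_C/T_H = 1 − 318.15/2185.00 = 0.8544.
Since Q_C/Q_H = T_C/T_H and Q_H = W/η, Q_C = W·T_C/(T_H − T_C) = 4720 × 318.15/1866.85 = 804 W.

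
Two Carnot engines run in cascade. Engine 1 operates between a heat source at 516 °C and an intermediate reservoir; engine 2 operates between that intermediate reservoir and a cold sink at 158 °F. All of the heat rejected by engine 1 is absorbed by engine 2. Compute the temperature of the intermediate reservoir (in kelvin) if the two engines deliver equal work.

T_H = 516 °C → 516 + 273.15 = 789.15 K.
T_C = 158 °F → (158 − 32) × 5/9 = 70.00 °C = 343.15 K.
For reversible stages Q_m = Q_H·(T_m/T_H). Setting W₁ = Q_H(1 − T_m/T_H) equal to W₂ = Q_m(1 − T_C/T_m) = Q_H·(T_m − T_C)/T_H gives T_H − T_m = T_m − T_C, so T_m = (T_H + T_C)/2 = (789.15 + 343.15)/2 = 566.1 K.

T_m ≈ 566.1 K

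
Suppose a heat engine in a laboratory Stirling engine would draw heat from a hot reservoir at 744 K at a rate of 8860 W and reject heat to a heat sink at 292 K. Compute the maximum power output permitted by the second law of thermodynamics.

Ẇ_max ≈ 5383 W

The second-law ceiling is the Carnot efficiency, η_max = 1 − T_C/T_H = 1 − 292.00/744.00 = 0.6075.
W_max = η_max · Q_H = 0.6075 × 8860 = 5383 W.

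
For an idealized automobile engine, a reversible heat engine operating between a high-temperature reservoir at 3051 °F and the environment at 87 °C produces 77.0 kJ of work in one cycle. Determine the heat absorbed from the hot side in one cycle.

Q_H ≈ 94.4 kJ

T_H = 3051 °F → (3051 − 32) × 5/9 = 1677.22 °C = 1950.37 K.
T_C = 87 °C → 87 + 273.15 = 360.15 K.
For a reversible engine, η = 1 − T_C/T_H = 1 − 360.15/1950.37 = 0.8153.
Q_H = W/η = 77.0/0.8153 = 94.4 kJ.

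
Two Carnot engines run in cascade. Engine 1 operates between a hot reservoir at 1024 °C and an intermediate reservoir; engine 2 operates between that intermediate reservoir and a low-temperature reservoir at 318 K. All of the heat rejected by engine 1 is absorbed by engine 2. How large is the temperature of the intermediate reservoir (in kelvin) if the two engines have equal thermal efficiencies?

T_H = 1024 °C → 1024 + 273.15 = 1297.15 K.
Equal efficiencies require 1 − T_m/T_H = 1 − T_C/T_m, i.e. T_m/T_H = T_C/T_m, so T_m = √(T_H·T_C) = √(1297.15 × 318.00) = 642.3 K.

T_m ≈ 642.3 K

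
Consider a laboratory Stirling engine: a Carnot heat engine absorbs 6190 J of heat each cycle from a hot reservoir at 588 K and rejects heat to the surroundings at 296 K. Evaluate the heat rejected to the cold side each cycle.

Carnot efficiency: η = 1 − T_C/T_H = 1 − 296.00/588.00 = 0.4966.
For a reversible cycle Q_C/Q_H = T_C/T_H, so Q_C = 6190 × 296.00/588.00 = 3116 J.

Q_C ≈ 3116 J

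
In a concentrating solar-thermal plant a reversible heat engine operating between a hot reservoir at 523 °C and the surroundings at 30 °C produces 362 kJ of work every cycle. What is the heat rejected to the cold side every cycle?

T_H = 523 °C → 523 + 273.15 = 796.15 K.
T_C = 30 °C → 30 + 273.15 = 303.15 K.
η_rev = 1 − T_C/T_H = 1 − 303.15/796.15 = 0.6192.
Since Q_C/Q_H = T_C/T_H and Q_H = W/η, Q_C = W·T_C/(T_H − T_C) = 362 × 303.15/493.00 = 223 kJ.

Q_C ≈ 223 kJ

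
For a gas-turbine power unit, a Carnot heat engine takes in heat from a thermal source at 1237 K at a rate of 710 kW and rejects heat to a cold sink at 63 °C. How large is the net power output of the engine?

T_C = 63 °C → 63 + 273.15 = 336.15 K.
η_rev = 1 − T_C/T_H = 1 − 336.15/1237.00 = 0.7283.
W = η·Q_H = 0.7283 × 710 = 517.1 kW.

Ẇ ≈ 517.1 kW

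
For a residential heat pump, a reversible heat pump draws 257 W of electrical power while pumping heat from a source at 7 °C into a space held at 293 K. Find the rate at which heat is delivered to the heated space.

T_C = 7 °C → 7 + 273.15 = 280.15 K.
COP_HP = T_H/(T_H − T_C) = 293.00/12.85 = 22.8016.
Q_H = COP_HP · W = 22.8016 × 257 = 5860 W.

Q̇_H ≈ 5860 W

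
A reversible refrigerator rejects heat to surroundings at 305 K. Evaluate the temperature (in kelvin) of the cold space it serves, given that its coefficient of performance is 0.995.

T_C ≈ 152.1 K

COP_R = T_C/(T_H − T_C) ⇒ T_C = T_H·COP_R/(1 + COP_R) = 305.00 × 0.995/(1 + 0.995) = 152.1 K.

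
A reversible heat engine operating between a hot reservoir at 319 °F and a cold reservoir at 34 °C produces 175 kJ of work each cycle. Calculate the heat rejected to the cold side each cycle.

Q_C ≈ 428.5 kJ

T_H = 319 °F → (319 − 32) × 5/9 = 159.44 °C = 432.59 K.
T_C = 34 °C → 34 + 273.15 = 307.15 K.
η_rev = 1 − T_C/T_H = 1 − 307.15/432.59 = 0.2900.
Since Q_C/Q_H = T_C/T_H and Q_H = W/η, Q_C = W·T_C/(T_H − T_C) = 175 × 307.15/125.44 = 428.5 kJ.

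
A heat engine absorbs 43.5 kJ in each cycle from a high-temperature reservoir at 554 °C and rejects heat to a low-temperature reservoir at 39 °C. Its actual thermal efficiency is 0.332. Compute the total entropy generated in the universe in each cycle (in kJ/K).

ΔS_univ ≈ 0.0405 kJ/K

T_H = 554 °C → 554 + 273.15 = 827.15 K.
T_C = 39 °C → 39 + 273.15 = 312.15 K.
W = η·Q_H = 0.332 × 43.5 = 14.44 kJ, so Q_C = Q_H − W = 29.06 kJ.
Reservoir entropy changes: ΔS_H = −Q_H/T_H = −43.5/827.15 = -0.05259 kJ/K and ΔS_C = +Q_C/T_C = 29.06/312.15 = 0.09309 kJ/K.
ΔS_univ = −Q_H/T_H + Q_C/T_C = 0.0405 kJ/K (> 0, since η = 0.332 < η_Carnot = 0.623).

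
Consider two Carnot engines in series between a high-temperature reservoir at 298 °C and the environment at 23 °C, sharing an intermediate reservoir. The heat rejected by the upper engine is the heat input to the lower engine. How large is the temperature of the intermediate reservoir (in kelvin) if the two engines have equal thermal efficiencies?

T_H = 298 °C → 298 + 273.15 = 571.15 K.
T_C = 23 °C → 23 + 273.15 = 296.15 K.
Equal efficiencies require 1 − T_m/T_H = 1 − T_C/T_m, i.e. T_m/T_H = T_C/T_m, so T_m = √(T_H·T_C) = √(571.15 × 296.15) = 411 K.

T_m ≈ 411 K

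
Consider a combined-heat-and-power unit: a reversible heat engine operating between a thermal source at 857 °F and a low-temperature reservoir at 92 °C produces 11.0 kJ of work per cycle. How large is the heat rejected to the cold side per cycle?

T_H = 857 °F → (857 − 32) × 5/9 = 458.33 °C = 731.48 K.
T_C = 92 °C → 92 + 273.15 = 365.15 K.
The Carnot efficiency is η = 1 − T_C/T_H = 1 − 365.15/731.48 = 0.5008.
Since Q_C/Q_H = T_C/T_H and Q_H = W/η, Q_C = W·T_C/(T_H − T_C) = 11.0 × 365.15/366.33 = 10.96 kJ.

Q_C ≈ 10.96 kJ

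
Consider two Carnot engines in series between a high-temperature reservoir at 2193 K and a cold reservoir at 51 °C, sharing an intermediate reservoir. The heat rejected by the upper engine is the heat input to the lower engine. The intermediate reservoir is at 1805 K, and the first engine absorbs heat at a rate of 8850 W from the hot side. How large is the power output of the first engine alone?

T_C = 51 °C → 51 + 273.15 = 324.15 K.
First-stage efficiency η₁ = 1 − T_m/T_H = 1 − 1805.00/2193.00 = 0.1769.
W₁ = η₁·Q_H = 0.1769 × 8850 = 1570 W.

Ẇ₁ ≈ 1570 W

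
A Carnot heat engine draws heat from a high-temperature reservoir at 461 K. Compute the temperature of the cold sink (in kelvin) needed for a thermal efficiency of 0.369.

T_C ≈ 291 K

From η = 1 − T_C/T_H, T_C = T_H·(1 − η) = 461.00 × (1 − 0.369) = 291 K.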